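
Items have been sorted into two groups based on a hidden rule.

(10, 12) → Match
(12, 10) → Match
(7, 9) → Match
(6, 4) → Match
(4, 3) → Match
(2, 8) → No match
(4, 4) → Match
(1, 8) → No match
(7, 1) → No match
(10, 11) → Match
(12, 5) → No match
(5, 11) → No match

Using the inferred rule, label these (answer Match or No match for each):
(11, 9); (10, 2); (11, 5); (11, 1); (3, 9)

Match, No match, No match, No match, No match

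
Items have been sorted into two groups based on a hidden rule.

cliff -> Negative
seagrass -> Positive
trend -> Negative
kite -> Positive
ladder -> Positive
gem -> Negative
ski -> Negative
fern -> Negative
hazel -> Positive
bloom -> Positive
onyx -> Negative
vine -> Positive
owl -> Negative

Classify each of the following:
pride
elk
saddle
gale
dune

A rule that fits every label: has ≥ 2 vowels — true of each 'Positive' example, false of each 'Negative' one.
pride — 2 vowels, hence Positive. elk — 1 vowel, hence Negative. saddle — 2 vowels, hence Positive. gale — 2 vowels, hence Positive. dune — 2 vowels, hence Positive.

Positive, Negative, Positive, Positive, Positive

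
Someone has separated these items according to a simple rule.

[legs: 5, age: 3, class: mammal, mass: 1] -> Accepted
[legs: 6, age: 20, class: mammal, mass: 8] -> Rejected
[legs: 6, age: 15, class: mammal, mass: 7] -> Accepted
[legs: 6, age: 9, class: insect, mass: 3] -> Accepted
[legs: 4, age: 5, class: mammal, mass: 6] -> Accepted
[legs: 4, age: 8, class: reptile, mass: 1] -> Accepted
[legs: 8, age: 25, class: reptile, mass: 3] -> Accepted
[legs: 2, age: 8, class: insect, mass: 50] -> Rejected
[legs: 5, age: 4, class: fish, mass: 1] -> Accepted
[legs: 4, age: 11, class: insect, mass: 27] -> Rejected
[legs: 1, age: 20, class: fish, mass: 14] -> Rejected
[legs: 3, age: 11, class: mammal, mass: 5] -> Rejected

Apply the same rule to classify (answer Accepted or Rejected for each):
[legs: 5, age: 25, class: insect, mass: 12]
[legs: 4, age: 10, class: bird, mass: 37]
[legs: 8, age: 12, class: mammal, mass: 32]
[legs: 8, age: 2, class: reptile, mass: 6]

The rule appears to be: legs ≥ 4 AND mass ≤ 7.
[legs: 5, age: 25, class: insect, mass: 12]: legs = 5, mass = 12 — does not fit, so Rejected.
[legs: 4, age: 10, class: bird, mass: 37]: legs = 4, mass = 37 — does not fit, so Rejected.
[legs: 8, age: 12, class: mammal, mass: 32]: legs = 8, mass = 32 — does not fit, so Rejected.
[legs: 8, age: 2, class: reptile, mass: 6]: legs = 8, mass = 6 — passes, so Accepted.

Rejected, Rejected, Rejected, Accepted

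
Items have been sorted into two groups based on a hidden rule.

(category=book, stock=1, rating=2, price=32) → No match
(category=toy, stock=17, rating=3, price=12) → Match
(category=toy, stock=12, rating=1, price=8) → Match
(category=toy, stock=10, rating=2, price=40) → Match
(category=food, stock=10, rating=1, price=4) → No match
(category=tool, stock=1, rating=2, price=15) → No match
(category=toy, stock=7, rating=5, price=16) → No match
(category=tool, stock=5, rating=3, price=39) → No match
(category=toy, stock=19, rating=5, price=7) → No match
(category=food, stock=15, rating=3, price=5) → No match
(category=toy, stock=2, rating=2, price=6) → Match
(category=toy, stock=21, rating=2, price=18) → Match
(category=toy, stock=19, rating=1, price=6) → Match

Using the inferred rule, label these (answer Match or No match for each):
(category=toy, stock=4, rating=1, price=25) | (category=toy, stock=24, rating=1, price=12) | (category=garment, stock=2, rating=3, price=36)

Match, Match, No match

The classifier is using: category is toy AND rating ≤ 3.
(category=toy, stock=4, rating=1, price=25): category is toy, rating = 1, qualifies → Match.
(category=toy, stock=24, rating=1, price=12): category is toy, rating = 1, qualifies → Match.
(category=garment, stock=2, rating=3, price=36): category is garment, rating = 3, does not fit → No match.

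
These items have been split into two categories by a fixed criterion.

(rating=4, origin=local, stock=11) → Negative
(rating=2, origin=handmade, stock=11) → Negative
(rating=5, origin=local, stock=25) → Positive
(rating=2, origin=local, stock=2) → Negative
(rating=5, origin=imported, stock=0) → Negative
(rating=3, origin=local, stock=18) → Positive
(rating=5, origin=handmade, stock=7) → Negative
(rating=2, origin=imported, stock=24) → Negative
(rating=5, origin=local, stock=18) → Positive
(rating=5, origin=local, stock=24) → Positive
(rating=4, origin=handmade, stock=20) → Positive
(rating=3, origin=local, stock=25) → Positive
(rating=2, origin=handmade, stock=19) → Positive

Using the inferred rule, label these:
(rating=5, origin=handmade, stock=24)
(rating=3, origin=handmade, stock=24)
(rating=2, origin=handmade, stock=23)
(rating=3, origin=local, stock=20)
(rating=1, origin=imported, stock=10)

Positive, Positive, Positive, Positive, Negative

The distinguishing property — origin is not imported AND stock ≥ 18 — holds for all the 'Positive' cases and none of the 'Negative' cases.
(rating=5, origin=handmade, stock=24): origin is handmade, stock = 24 — satisfies this, so Positive. (rating=3, origin=handmade, stock=24): origin is handmade, stock = 24 — satisfies this, so Positive. (rating=2, origin=handmade, stock=23): origin is handmade, stock = 23 — satisfies this, so Positive. (rating=3, origin=local, stock=20): origin is local, stock = 20 — satisfies this, so Positive. (rating=1, origin=imported, stock=10): origin is imported, stock = 10 — does not fit, so Negative.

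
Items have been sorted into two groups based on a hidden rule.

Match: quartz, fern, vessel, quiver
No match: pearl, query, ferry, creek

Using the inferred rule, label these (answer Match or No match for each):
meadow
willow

Match, Match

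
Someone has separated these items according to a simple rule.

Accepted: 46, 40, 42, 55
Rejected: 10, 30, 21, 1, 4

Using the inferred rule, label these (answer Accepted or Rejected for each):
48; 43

The pattern is that an item is 'Accepted' exactly when: at least 40.

Accepted, Accepted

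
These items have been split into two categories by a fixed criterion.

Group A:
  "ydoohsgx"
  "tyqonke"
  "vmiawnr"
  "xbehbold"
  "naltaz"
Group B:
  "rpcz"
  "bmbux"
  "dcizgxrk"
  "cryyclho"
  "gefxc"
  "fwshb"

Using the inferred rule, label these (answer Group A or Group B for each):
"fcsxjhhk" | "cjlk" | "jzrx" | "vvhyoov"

Group B, Group B, Group B, Group A

All 'Group A' examples share one property — has ≥ 2 vowels — and every 'Group B' example lacks it.
"fcsxjhhk": Group B (0 vowels). "cjlk": Group B (0 vowels). "jzrx": Group B (0 vowels). "vvhyoov": Group A (2 vowels).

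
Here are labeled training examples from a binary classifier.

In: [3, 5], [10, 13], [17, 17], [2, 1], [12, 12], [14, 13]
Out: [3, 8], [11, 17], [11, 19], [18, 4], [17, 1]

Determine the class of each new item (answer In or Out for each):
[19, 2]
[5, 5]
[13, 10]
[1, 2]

Out, In, In, In

'In' ⟺ |first − second| ≤ 3.
[19, 2] → |19−2| = 17 → Out. [5, 5] → |5−5| = 0 → In. [13, 10] → |13−10| = 3 → In. [1, 2] → |1−2| = 1 → In.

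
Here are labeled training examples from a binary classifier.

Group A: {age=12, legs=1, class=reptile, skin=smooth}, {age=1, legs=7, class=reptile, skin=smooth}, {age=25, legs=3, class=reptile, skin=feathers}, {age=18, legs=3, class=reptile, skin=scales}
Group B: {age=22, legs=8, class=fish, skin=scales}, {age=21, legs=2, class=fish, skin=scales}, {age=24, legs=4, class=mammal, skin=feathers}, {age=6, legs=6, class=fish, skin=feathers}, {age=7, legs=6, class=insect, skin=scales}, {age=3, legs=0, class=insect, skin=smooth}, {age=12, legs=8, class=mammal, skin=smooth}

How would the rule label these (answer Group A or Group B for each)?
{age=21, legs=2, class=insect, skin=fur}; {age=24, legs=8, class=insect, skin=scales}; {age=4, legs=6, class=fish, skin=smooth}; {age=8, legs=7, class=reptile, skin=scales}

One predicate separates the groups cleanly: class is reptile.
{age=21, legs=2, class=insect, skin=fur}: class is insect — fails the rule, so Group B.
{age=24, legs=8, class=insect, skin=scales}: class is insect — fails the rule, so Group B.
{age=4, legs=6, class=fish, skin=smooth}: class is fish — fails the rule, so Group B.
{age=8, legs=7, class=reptile, skin=scales}: class is reptile — qualifies, so Group A.

Group B, Group B, Group B, Group A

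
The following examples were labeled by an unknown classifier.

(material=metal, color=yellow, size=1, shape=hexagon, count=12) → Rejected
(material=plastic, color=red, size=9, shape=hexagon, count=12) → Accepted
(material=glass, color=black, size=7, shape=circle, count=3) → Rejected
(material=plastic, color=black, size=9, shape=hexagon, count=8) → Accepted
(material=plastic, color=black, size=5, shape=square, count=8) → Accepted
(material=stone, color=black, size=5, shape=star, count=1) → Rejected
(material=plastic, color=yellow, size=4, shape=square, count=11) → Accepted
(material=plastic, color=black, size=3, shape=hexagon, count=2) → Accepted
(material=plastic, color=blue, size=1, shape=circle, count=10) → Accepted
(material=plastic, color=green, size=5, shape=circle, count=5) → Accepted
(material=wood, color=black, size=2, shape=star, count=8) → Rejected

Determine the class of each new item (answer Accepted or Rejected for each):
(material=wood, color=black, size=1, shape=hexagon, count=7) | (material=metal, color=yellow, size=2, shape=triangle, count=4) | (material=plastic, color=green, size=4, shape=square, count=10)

The rule appears to be: material is plastic.
Rejected: (material=wood, color=black, size=1, shape=hexagon, count=7), since material is wood. Rejected: (material=metal, color=yellow, size=2, shape=triangle, count=4), since material is metal. Accepted: (material=plastic, color=green, size=4, shape=square, count=10), since material is plastic.

Rejected, Rejected, Accepted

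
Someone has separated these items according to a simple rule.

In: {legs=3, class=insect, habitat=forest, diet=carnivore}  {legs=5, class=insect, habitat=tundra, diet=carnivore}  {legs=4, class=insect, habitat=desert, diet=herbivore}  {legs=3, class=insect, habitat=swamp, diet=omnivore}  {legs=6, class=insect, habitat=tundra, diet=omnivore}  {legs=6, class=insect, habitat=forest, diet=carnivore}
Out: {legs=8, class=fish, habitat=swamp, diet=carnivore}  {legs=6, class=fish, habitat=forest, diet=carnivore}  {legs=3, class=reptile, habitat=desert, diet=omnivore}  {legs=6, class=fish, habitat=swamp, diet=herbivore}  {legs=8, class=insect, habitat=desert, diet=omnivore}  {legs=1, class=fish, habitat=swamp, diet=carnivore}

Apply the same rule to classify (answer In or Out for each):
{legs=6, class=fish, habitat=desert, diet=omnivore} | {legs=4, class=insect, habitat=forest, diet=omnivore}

Rule: class is insect AND legs ≤ 6. This holds for each 'In' example and fails for each 'Out' one.
{legs=6, class=fish, habitat=desert, diet=omnivore} — class is fish, legs = 6, hence Out.
{legs=4, class=insect, habitat=forest, diet=omnivore} — class is insect, legs = 4, hence In.

Out, In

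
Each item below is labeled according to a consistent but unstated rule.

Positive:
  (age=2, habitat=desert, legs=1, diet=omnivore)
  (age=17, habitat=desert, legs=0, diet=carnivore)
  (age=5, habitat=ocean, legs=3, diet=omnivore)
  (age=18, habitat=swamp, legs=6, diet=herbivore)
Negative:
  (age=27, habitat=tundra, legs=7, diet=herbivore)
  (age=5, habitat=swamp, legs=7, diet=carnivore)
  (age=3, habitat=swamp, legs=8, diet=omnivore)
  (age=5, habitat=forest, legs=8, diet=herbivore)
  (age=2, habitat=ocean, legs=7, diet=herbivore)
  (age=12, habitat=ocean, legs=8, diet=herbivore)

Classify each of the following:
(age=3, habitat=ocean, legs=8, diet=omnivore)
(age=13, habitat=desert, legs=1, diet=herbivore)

Negative, Positive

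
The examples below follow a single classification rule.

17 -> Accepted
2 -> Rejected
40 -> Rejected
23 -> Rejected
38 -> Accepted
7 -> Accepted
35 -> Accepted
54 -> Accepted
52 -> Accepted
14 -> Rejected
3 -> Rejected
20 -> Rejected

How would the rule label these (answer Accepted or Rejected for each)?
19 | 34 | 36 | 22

The common property of the 'Accepted' items is: digit sum ≥ 6. No 'Rejected' item has it.

Accepted, Accepted, Accepted, Rejected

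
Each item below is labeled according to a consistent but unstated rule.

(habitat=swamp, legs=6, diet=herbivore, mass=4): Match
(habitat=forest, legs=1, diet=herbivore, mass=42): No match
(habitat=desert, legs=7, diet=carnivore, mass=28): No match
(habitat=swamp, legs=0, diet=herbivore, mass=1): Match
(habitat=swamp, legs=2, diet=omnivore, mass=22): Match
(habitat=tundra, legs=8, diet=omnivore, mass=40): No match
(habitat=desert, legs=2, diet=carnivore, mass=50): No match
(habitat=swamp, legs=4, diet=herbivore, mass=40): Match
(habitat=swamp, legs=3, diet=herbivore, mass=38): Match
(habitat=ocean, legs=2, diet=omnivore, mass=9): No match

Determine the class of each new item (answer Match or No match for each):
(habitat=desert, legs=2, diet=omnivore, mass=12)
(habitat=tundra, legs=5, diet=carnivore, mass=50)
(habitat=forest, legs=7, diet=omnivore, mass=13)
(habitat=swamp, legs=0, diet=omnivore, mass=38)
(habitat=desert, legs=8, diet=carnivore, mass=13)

One predicate separates the groups cleanly: habitat is swamp.
(habitat=desert, legs=2, diet=omnivore, mass=12) → habitat is desert → No match.
(habitat=tundra, legs=5, diet=carnivore, mass=50) → habitat is tundra → No match.
(habitat=forest, legs=7, diet=omnivore, mass=13) → habitat is forest → No match.
(habitat=swamp, legs=0, diet=omnivore, mass=38) → habitat is swamp → Match.
(habitat=desert, legs=8, diet=carnivore, mass=13) → habitat is desert → No match.

No match, No match, No match, Match, No match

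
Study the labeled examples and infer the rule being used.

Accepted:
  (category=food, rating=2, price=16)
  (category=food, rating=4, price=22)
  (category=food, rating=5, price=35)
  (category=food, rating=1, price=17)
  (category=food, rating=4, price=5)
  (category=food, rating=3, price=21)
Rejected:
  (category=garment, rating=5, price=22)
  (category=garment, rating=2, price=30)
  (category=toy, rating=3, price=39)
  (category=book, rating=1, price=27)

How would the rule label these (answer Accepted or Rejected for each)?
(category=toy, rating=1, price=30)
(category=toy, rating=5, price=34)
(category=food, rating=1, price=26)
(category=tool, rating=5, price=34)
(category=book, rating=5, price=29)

The classifier is using: category is food.
(category=toy, rating=1, price=30) → category is toy → Rejected.
(category=toy, rating=5, price=34) → category is toy → Rejected.
(category=food, rating=1, price=26) → category is food → Accepted.
(category=tool, rating=5, price=34) → category is tool → Rejected.
(category=book, rating=5, price=29) → category is book → Rejected.

Rejected, Rejected, Accepted, Rejected, Rejected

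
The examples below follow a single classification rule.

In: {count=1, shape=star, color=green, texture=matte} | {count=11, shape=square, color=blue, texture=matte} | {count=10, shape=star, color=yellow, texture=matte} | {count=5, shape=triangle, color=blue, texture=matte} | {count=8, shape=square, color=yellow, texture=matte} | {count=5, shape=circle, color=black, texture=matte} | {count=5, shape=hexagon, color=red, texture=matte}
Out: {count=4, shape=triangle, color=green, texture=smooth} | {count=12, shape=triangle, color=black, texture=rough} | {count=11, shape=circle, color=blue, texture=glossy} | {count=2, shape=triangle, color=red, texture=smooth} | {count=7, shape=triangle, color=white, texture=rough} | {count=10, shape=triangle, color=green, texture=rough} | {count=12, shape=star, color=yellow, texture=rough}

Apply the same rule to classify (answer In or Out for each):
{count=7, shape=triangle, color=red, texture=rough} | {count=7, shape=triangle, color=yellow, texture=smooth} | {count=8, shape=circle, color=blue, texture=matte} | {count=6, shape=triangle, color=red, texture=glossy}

The rule appears to be: texture is matte.
Out: {count=7, shape=triangle, color=red, texture=rough}, since texture is rough. Out: {count=7, shape=triangle, color=yellow, texture=smooth}, since texture is smooth. In: {count=8, shape=circle, color=blue, texture=matte}, since texture is matte. Out: {count=6, shape=triangle, color=red, texture=glossy}, since texture is glossy.

Out, Out, In, Out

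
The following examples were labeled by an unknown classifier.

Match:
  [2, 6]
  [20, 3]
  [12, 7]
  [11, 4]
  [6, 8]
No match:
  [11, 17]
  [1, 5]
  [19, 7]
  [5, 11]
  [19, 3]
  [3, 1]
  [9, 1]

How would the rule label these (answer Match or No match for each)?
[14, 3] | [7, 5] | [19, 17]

Match, No match, No match

Every 'Match' example satisfies: product is even. None of the 'No match' examples do.
[14, 3] — 14·3 = 42, hence Match. [7, 5] — 7·5 = 35, hence No match. [19, 17] — 19·17 = 323, hence No match.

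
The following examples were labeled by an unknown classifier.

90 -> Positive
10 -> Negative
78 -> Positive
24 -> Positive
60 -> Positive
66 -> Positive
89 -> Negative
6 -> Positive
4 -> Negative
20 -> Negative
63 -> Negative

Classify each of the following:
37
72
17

Negative, Positive, Negative

The classifier is using: multiple of 6.
37 — 37 = 6·6 + 1, hence Negative. 72 — 72 = 6·12, hence Positive. 17 — 17 = 6·2 + 5, hence Negative.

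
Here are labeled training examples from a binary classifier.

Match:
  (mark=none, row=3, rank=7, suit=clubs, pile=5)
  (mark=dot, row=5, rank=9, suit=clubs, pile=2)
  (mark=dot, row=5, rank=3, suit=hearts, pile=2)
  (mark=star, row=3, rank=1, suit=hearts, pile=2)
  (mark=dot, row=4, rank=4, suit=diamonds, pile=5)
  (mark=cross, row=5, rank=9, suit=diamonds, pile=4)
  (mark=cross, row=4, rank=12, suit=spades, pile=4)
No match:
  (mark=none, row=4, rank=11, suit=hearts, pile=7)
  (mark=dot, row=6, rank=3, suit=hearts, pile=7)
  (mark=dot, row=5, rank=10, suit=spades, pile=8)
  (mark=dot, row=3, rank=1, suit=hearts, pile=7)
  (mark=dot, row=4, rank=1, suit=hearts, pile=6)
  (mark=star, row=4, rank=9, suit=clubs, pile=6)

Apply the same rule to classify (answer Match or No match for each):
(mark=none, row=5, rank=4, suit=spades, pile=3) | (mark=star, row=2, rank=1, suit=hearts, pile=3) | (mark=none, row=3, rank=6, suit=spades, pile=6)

Match, Match, No match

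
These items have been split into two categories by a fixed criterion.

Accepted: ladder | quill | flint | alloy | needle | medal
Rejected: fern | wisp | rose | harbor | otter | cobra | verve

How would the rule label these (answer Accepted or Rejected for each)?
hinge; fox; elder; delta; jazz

A rule that fits every label: contains 'l' — true of each 'Accepted' example, false of each 'Rejected' one.

Rejected, Rejected, Accepted, Accepted, Rejected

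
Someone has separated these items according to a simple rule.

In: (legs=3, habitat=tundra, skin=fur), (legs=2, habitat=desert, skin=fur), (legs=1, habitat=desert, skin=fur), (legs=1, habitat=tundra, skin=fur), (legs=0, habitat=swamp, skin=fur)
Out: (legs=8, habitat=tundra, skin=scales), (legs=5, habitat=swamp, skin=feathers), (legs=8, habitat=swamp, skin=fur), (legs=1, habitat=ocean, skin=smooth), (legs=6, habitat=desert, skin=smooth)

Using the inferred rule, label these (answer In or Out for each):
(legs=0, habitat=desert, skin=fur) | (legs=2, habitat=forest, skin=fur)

The pattern is that an item is 'In' exactly when: skin is fur AND legs ≤ 3.
(legs=0, habitat=desert, skin=fur) → skin is fur, legs = 0 → In.
(legs=2, habitat=forest, skin=fur) → skin is fur, legs = 2 → In.

In, In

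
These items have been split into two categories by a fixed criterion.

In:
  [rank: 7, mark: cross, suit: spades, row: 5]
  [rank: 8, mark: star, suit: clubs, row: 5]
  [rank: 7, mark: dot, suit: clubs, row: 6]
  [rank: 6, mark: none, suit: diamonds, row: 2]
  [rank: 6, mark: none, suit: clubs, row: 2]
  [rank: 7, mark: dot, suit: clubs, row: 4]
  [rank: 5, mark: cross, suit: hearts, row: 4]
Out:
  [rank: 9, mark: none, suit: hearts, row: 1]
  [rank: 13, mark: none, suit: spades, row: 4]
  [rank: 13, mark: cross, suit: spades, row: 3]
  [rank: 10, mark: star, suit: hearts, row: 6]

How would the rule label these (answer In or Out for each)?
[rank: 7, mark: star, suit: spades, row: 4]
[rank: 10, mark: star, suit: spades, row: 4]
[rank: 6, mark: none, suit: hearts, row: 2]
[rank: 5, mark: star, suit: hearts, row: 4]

In, Out, In, In

The classifier is using: rank ≤ 8.
[rank: 7, mark: star, suit: spades, row: 4] — rank = 7, hence In. [rank: 10, mark: star, suit: spades, row: 4] — rank = 10, hence Out. [rank: 6, mark: none, suit: hearts, row: 2] — rank = 6, hence In. [rank: 5, mark: star, suit: hearts, row: 4] — rank = 5, hence In.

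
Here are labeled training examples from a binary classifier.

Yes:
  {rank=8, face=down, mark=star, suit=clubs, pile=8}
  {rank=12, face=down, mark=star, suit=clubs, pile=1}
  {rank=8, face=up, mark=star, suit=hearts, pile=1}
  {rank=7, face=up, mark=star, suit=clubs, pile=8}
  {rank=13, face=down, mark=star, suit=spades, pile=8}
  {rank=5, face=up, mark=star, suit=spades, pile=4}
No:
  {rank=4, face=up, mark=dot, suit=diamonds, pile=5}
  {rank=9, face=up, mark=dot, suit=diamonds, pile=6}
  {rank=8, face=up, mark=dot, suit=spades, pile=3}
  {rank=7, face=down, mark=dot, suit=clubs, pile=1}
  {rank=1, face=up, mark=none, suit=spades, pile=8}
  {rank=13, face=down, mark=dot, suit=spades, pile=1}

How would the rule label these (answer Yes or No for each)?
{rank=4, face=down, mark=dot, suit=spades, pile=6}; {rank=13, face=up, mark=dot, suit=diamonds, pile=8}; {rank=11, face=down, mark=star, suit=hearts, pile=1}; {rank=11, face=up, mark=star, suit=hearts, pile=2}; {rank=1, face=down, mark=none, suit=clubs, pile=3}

No, No, Yes, Yes, No

Looking at the examples, the only property every 'Yes' case has and every 'No' case lacks is: mark is star.
{rank=4, face=down, mark=dot, suit=spades, pile=6}: No (mark is dot).
{rank=13, face=up, mark=dot, suit=diamonds, pile=8}: No (mark is dot).
{rank=11, face=down, mark=star, suit=hearts, pile=1}: Yes (mark is star).
{rank=11, face=up, mark=star, suit=hearts, pile=2}: Yes (mark is star).
{rank=1, face=down, mark=none, suit=clubs, pile=3}: No (mark is none).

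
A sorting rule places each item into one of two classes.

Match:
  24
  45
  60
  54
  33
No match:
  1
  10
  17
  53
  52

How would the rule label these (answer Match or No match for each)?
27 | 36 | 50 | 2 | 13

The pattern is that an item is 'Match' exactly when: multiple of 3.
27 → 27 = 3·9 → Match.
36 → 36 = 3·12 → Match.
50 → 50 = 3·16 + 2 → No match.
2 → 2 = 3·0 + 2 → No match.
13 → 13 = 3·4 + 1 → No match.

Match, Match, No match, No match, No match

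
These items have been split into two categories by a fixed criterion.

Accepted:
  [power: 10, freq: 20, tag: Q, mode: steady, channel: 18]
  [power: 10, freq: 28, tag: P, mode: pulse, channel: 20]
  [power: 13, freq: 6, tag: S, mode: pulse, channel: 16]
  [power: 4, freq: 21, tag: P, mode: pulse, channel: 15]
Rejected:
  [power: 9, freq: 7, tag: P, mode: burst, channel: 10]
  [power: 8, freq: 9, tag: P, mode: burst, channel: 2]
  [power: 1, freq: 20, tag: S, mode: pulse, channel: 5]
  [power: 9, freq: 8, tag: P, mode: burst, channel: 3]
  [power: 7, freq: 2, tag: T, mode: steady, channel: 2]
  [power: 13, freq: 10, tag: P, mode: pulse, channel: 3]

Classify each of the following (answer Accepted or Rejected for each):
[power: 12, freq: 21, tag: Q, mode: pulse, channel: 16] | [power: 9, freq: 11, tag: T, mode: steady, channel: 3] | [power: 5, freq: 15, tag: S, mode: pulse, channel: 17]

Accepted, Rejected, Accepted

The distinguishing property — channel ≥ 15 — holds for all the 'Accepted' cases and none of the 'Rejected' cases.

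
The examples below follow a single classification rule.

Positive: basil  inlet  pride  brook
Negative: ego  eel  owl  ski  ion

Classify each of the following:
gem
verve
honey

The pattern is that an item is 'Positive' exactly when: length 5.
gem: length 3 — lacks this property, so Negative. verve: length 5 — has this property, so Positive. honey: length 5 — has this property, so Positive.

Negative, Positive, Positive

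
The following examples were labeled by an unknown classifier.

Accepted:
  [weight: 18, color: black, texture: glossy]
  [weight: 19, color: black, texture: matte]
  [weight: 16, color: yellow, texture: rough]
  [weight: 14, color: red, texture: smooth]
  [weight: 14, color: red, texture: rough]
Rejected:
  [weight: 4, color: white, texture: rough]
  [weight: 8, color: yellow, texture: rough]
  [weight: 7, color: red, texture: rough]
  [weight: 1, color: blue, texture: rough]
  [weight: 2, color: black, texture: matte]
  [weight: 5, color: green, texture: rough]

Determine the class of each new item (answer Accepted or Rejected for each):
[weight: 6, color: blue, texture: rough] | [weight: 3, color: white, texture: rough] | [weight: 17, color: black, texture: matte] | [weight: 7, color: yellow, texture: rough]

The pattern is that an item is 'Accepted' exactly when: weight ≥ 14.
Rejected: [weight: 6, color: blue, texture: rough], since weight = 6.
Rejected: [weight: 3, color: white, texture: rough], since weight = 3.
Accepted: [weight: 17, color: black, texture: matte], since weight = 17.
Rejected: [weight: 7, color: yellow, texture: rough], since weight = 7.

Rejected, Rejected, Accepted, Rejected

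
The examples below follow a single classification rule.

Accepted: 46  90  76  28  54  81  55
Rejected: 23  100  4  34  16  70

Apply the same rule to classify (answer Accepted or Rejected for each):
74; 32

Accepted, Rejected

Rule: digit sum ≥ 8. This holds for each 'Accepted' example and fails for each 'Rejected' one.
74: Accepted (digit sum 7+4 = 11). 32: Rejected (digit sum 3+2 = 5).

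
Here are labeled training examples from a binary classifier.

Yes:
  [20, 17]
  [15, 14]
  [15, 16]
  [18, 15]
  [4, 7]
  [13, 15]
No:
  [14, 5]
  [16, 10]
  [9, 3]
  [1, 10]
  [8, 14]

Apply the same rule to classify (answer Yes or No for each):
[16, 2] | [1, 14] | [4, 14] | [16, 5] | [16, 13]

No, No, No, No, Yes

The classifier is using: |first − second| ≤ 3.
[16, 2]: No (|16−2| = 14).
[1, 14]: No (|1−14| = 13).
[4, 14]: No (|4−14| = 10).
[16, 5]: No (|16−5| = 11).
[16, 13]: Yes (|16−13| = 3).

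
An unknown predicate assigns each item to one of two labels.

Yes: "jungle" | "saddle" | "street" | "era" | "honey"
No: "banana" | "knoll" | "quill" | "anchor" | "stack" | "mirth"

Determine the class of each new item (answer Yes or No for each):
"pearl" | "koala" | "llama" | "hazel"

The common property of the 'Yes' items is: contains 'e'. No 'No' item has it.
"pearl": has 'e', checks out → Yes. "koala": no 'e', does not fit → No. "llama": no 'e', does not fit → No. "hazel": has 'e', checks out → Yes.

Yes, No, No, Yes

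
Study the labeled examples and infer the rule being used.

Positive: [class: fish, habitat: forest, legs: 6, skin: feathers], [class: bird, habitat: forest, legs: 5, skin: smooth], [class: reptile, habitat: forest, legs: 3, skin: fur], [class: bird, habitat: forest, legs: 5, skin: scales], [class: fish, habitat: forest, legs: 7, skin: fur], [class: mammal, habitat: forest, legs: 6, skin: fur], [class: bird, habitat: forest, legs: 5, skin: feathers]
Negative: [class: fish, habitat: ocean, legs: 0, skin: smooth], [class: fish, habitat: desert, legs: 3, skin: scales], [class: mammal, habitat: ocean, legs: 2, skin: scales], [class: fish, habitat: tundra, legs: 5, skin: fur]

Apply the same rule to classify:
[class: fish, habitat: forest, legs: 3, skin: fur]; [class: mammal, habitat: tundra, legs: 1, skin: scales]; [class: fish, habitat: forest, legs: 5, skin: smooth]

Positive, Negative, Positive

The pattern is that an item is 'Positive' exactly when: habitat is forest.
Positive: [class: fish, habitat: forest, legs: 3, skin: fur], since habitat is forest. Negative: [class: mammal, habitat: tundra, legs: 1, skin: scales], since habitat is tundra. Positive: [class: fish, habitat: forest, legs: 5, skin: smooth], since habitat is forest.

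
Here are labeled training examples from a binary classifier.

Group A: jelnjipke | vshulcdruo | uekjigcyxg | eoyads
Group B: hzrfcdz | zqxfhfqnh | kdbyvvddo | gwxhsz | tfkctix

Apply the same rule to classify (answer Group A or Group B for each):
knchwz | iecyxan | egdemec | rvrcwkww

The common property of the 'Group A' items is: has ≥ 2 vowels. No 'Group B' item has it.
knchwz: 0 vowels — does not pass, so Group B.
iecyxan: 3 vowels — has this property, so Group A.
egdemec: 3 vowels — has this property, so Group A.
rvrcwkww: 0 vowels — does not pass, so Group B.

Group B, Group A, Group A, Group B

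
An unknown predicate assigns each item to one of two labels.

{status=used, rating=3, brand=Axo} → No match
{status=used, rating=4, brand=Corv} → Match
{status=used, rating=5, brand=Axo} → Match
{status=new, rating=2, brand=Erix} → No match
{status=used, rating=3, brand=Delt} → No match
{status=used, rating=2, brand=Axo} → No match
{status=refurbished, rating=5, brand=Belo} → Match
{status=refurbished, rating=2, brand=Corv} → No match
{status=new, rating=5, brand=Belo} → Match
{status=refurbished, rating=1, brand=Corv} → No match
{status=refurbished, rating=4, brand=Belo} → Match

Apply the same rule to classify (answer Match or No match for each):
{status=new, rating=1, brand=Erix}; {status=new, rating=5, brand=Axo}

No match, Match

The common property of the 'Match' items is: rating ≥ 4. No 'No match' item has it.
{status=new, rating=1, brand=Erix}: rating = 1, fails this test → No match. {status=new, rating=5, brand=Axo}: rating = 5, satisfies this → Match.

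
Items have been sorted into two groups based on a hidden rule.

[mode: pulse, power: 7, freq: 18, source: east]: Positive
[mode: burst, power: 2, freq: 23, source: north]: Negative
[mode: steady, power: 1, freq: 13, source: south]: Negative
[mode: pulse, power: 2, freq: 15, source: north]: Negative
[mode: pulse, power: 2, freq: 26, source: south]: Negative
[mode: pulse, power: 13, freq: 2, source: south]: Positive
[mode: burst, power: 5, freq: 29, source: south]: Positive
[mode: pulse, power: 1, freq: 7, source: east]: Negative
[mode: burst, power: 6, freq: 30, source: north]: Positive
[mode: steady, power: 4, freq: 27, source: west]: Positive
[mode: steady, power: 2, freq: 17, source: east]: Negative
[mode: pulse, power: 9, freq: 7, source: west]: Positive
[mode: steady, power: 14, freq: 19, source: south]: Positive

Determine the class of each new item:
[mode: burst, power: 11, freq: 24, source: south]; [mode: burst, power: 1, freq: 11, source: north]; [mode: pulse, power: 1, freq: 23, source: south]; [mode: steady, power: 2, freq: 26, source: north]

Positive, Negative, Negative, Negative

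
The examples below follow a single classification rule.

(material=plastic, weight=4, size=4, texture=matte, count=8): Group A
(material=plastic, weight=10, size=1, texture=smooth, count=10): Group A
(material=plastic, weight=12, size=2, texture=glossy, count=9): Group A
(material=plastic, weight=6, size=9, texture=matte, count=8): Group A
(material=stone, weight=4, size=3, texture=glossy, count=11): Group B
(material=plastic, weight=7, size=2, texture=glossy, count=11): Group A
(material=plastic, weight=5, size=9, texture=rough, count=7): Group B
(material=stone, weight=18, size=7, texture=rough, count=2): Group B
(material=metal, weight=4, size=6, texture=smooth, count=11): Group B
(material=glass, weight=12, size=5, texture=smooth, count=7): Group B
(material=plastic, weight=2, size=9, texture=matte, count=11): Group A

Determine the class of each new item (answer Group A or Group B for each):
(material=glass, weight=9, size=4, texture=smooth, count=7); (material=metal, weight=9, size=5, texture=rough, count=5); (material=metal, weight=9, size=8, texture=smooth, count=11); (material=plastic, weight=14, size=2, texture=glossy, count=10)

Group B, Group B, Group B, Group A

'Group A' ⟺ material is plastic AND count ≥ 8.
(material=glass, weight=9, size=4, texture=smooth, count=7): material is glass, count = 7, does not pass → Group B. (material=metal, weight=9, size=5, texture=rough, count=5): material is metal, count = 5, does not pass → Group B. (material=metal, weight=9, size=8, texture=smooth, count=11): material is metal, count = 11, does not pass → Group B. (material=plastic, weight=14, size=2, texture=glossy, count=10): material is plastic, count = 10, checks out → Group A.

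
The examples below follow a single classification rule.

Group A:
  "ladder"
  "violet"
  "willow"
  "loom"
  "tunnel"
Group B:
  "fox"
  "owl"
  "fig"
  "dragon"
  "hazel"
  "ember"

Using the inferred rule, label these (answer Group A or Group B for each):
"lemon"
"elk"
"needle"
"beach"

All 'Group A' examples share one property — even length AND contains 'l' — and every 'Group B' example lacks it.
"lemon" — length 5, has 'l', hence Group B. "elk" — length 3, has 'l', hence Group B. "needle" — length 6, has 'l', hence Group A. "beach" — length 5, no 'l', hence Group B.

Group B, Group B, Group A, Group B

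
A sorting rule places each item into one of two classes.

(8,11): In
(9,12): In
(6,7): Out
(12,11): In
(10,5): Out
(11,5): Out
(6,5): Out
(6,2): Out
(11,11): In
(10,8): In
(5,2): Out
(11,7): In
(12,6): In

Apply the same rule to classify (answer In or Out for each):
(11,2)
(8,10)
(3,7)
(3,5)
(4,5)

A rule that fits every label: sum ≥ 18 — true of each 'In' example, false of each 'Out' one.

Out, In, Out, Out, Out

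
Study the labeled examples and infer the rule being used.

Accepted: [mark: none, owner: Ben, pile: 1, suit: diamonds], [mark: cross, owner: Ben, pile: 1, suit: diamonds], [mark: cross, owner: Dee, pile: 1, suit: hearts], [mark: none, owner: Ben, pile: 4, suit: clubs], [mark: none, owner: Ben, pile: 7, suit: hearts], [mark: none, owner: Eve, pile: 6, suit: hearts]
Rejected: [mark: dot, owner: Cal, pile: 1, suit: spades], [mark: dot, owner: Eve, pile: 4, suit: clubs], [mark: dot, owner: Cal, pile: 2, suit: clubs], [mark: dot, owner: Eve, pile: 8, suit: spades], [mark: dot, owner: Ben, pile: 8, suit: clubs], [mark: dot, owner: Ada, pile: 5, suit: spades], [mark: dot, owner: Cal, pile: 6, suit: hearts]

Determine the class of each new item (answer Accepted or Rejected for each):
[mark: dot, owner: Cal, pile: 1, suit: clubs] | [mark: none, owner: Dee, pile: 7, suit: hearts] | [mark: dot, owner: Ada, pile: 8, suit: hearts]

A rule that fits every label: mark is not dot — true of each 'Accepted' example, false of each 'Rejected' one.
[mark: dot, owner: Cal, pile: 1, suit: clubs]: mark is dot — lacks this property, so Rejected.
[mark: none, owner: Dee, pile: 7, suit: hearts]: mark is none — has this property, so Accepted.
[mark: dot, owner: Ada, pile: 8, suit: hearts]: mark is dot — lacks this property, so Rejected.

Rejected, Accepted, Rejected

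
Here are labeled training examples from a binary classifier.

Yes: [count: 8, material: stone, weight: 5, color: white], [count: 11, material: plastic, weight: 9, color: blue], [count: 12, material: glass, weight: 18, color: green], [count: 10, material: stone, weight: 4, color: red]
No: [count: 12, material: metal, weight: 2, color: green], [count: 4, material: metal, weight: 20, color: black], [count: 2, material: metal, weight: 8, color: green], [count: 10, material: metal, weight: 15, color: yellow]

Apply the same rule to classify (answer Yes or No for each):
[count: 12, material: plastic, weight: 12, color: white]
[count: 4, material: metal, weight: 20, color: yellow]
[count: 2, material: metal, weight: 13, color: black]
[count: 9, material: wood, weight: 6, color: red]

Yes, No, No, Yes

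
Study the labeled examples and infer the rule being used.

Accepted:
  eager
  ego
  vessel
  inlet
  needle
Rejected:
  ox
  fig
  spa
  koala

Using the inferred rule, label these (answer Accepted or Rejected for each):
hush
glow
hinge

Comparing the two groups points to one rule — contains 'e'.

Rejected, Rejected, Accepted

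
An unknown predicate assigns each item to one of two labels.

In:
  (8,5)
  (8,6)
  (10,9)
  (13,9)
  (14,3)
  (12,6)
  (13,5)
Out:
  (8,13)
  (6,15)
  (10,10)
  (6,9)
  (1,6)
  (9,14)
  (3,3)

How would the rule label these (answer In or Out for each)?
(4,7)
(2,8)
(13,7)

The rule appears to be: first > second.
(4,7) → 4 < 7 → Out.
(2,8) → 2 < 8 → Out.
(13,7) → 13 > 7 → In.

Out, Out, In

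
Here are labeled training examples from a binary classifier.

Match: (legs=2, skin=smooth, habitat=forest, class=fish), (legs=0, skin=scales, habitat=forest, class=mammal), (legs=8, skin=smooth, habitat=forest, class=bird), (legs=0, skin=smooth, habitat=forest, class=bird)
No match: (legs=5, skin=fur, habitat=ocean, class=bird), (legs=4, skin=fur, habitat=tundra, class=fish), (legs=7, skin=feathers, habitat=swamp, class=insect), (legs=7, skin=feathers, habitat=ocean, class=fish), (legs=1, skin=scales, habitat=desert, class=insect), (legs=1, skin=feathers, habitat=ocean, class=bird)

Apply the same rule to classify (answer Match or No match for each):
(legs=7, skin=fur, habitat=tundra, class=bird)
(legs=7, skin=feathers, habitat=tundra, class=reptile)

No match, No match

Comparing the two groups points to one rule — habitat is forest.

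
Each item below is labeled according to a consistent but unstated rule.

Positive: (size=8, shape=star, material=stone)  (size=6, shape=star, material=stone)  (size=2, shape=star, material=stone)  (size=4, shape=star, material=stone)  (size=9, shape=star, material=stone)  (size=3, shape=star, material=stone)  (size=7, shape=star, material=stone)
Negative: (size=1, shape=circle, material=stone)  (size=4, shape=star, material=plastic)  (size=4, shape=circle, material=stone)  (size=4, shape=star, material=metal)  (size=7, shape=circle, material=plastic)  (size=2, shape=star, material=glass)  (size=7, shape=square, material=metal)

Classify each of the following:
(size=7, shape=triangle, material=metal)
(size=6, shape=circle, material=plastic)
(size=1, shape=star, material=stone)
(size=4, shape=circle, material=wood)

Negative, Negative, Positive, Negative

Every 'Positive' example satisfies: material is stone AND shape is star. None of the 'Negative' examples do.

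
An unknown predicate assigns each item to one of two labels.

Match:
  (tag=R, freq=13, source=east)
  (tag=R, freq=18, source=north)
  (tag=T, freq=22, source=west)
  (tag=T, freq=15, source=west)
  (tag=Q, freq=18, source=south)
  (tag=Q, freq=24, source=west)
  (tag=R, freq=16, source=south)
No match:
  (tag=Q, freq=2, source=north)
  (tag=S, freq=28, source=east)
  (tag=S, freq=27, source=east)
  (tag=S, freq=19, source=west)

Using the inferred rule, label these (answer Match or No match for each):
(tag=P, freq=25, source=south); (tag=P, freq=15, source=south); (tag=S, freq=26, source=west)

The simplest hypothesis consistent with all the labels is: tag is not S AND freq ≥ 13.

Match, Match, No match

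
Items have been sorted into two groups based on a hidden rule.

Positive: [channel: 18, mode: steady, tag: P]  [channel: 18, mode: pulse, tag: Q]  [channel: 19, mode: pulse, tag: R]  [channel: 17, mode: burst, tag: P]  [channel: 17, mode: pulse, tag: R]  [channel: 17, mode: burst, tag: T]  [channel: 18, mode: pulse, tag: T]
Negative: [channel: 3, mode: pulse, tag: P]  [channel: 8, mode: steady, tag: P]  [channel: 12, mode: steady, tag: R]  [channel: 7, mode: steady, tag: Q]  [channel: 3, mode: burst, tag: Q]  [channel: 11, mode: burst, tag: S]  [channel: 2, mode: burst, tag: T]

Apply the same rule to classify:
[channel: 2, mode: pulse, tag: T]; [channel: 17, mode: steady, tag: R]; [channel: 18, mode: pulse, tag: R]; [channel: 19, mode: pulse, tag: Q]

Negative, Positive, Positive, Positive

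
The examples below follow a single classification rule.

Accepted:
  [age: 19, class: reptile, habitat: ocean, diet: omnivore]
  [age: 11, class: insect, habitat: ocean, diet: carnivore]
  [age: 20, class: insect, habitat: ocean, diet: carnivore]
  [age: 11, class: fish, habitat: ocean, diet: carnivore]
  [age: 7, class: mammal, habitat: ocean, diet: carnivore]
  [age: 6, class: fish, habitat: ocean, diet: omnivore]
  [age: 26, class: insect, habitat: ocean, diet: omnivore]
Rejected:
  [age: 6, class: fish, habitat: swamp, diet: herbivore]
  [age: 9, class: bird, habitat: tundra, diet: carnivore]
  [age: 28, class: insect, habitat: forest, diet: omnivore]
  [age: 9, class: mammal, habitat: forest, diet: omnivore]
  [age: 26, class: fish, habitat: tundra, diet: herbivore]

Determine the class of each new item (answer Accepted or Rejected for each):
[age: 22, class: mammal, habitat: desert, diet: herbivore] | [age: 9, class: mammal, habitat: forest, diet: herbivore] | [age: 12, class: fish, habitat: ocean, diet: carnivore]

'Accepted' ⟺ habitat is ocean.
[age: 22, class: mammal, habitat: desert, diet: herbivore]: habitat is desert, fails this test → Rejected. [age: 9, class: mammal, habitat: forest, diet: herbivore]: habitat is forest, fails this test → Rejected. [age: 12, class: fish, habitat: ocean, diet: carnivore]: habitat is ocean, meets the rule → Accepted.

Rejected, Rejected, Accepted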